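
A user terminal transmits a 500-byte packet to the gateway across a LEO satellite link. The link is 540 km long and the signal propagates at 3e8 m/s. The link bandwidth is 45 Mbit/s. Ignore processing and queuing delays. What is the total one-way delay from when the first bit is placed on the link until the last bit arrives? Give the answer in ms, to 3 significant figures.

1.89 ms

L = 500 × 8 = 4000 bits.
Transmission delay = L/R = 4000 / 45000000 = 0.0888889 ms.
Propagation delay = d/s = 540000 m / 300000000 m/s = 1.8 ms.
Total = 1.89 ms.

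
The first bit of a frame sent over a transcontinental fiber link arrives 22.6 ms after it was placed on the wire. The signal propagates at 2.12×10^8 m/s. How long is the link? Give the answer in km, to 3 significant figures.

d = s × t_prop = 212000000 × 0.0226 = 4790 km.

4790 km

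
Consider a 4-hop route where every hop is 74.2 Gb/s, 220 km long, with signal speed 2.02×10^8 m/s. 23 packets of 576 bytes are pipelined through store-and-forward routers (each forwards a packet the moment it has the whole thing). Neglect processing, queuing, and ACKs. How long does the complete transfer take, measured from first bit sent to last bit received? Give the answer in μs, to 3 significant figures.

4360 μs

Per-hop transmission t_tx = L/R = 4608/74200000000 = 0.0621024 μs.
Per-hop propagation t_prop = 220000/202000000 = 1089.11 μs.
Pipeline fill: first packet needs 4·t_tx to clear all hops; remaining 22 packets each add one t_tx.
Total = (4+23-1)·t_tx + 4·t_prop = 26·0.0621024 + 4·1089.11 = 4360 μs.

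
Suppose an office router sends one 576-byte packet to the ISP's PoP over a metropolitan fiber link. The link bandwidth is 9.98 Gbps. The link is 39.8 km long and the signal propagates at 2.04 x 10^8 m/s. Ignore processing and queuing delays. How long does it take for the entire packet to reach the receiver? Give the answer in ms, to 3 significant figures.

L = 576 × 8 = 4608 bits.
Transmission delay = L/R = 4608 / 9980000000 = 0.000461723 ms.
Propagation delay = d/s = 39800 m / 204000000 m/s = 0.195098 ms.
Total = 0.196 ms.

0.196 ms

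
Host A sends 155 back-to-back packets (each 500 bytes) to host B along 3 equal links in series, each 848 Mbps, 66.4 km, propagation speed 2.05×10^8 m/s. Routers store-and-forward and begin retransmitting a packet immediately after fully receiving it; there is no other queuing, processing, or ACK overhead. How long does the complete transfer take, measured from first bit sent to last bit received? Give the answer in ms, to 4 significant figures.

Per-hop transmission t_tx = L/R = 4000/848000000 = 0.00471698 ms.
Per-hop propagation t_prop = 66400/2.05e+08 = 0.323902 ms.
Pipeline fill: first packet needs 3·t_tx to clear all hops; remaining 154 packets each add one t_tx.
Total = (3+155-1)·t_tx + 3·t_prop = 157·0.00471698 + 3·0.323902 = 1.712 ms.

1.712 ms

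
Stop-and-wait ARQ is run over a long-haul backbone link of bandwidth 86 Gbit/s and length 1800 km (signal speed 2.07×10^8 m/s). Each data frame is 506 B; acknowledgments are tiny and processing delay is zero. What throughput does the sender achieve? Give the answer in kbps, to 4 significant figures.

t_tx = L/R = 4048/86000000000 = 4.70698e-08 s.
t_prop = 1800000/2.07e+08 = 0.00869565 s; RTT = 0.0173913 s.
Cycle = t_tx + RTT = 0.0173914 s.
Throughput = L / cycle = 4048 / 0.0173914 = 232.8 kbps.

232.8 kbps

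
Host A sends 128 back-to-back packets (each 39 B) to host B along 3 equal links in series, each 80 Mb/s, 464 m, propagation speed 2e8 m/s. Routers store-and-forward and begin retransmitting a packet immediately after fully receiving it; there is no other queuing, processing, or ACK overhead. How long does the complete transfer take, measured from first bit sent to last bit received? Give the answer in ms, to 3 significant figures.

Per-hop transmission t_tx = L/R = 312/80000000 = 0.0039 ms.
Per-hop propagation t_prop = 464/200000000 = 0.00232 ms.
Pipeline fill: first packet needs 3·t_tx to clear all hops; remaining 127 packets each add one t_tx.
Total = (3+128-1)·t_tx + 3·t_prop = 130·0.0039 + 3·0.00232 = 0.514 ms.

0.514 ms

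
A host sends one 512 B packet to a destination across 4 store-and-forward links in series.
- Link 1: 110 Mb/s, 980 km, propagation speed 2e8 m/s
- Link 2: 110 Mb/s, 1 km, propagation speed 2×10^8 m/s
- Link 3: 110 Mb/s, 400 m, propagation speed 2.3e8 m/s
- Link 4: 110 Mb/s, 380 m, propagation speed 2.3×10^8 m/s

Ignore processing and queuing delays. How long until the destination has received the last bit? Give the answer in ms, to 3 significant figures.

L = 512 × 8 = 4096 bits.
Transmission delay per hop = L/R = 4096/110000000 = 0.0372364 ms; 4 hops → 0.148945 ms.
Propagation delays (d/s per hop): 4.9, 0.005, 0.00173913, 0.00165217 ms; sum = 4.90839 ms.
End-to-end = 5.06 ms.

5.06 ms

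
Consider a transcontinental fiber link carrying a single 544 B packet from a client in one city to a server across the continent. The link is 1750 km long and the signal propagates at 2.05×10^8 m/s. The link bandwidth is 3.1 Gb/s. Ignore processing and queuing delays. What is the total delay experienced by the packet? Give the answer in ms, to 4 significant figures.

L = 544 × 8 = 4352 bits.
Transmission delay = L/R = 4352 / 3100000000 = 0.00140387 ms.
Propagation delay = d/s = 1750000 m / 2.05e+08 m/s = 8.53659 ms.
Total = 8.538 ms.

8.538 ms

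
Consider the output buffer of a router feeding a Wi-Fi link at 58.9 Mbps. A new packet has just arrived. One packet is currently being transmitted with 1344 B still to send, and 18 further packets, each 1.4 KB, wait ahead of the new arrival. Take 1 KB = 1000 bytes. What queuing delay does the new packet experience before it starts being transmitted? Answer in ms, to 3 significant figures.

3.61 ms

Each queued packet: L/R = 11200/58900000 = 0.190153 ms.
18 queued → 3.42275 ms.
Plus remaining 10752 bits of current packet: 0.182547 ms.
Queuing delay = 3.61 ms.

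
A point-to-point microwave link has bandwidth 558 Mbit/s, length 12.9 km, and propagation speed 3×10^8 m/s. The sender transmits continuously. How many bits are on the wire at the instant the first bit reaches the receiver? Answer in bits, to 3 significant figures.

Propagation delay = 12900 / 300000000 = 4.3e-05 s.
BDP = R × t_prop = 558000000 × 4.3e-05 = 23994 bits.

24000 bits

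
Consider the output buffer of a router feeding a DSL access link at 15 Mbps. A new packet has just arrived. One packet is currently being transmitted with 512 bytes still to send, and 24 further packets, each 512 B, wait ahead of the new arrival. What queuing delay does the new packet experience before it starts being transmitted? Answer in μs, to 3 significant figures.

6830 μs

Each queued packet: L/R = 4096/15000000 = 273.067 μs.
24 queued → 6553.6 μs.
Plus remaining 4096 bits of current packet: 273.067 μs.
Queuing delay = 6830 μs.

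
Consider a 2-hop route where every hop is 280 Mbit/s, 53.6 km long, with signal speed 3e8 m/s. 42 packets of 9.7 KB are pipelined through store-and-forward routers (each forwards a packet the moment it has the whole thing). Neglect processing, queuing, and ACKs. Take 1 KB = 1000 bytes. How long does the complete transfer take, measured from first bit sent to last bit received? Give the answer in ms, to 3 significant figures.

12.3 ms

Per-hop transmission t_tx = L/R = 77600/280000000 = 0.277143 ms.
Per-hop propagation t_prop = 53600/300000000 = 0.178667 ms.
Pipeline fill: first packet needs 2·t_tx to clear all hops; remaining 41 packets each add one t_tx.
Total = (2+42-1)·t_tx + 2·t_prop = 43·0.277143 + 2·0.178667 = 12.3 ms.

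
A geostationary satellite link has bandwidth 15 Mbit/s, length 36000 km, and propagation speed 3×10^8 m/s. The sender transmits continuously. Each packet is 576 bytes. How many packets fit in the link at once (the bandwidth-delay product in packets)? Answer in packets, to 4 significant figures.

Propagation delay = 36000000 / 300000000 = 0.12 s.
BDP = R × t_prop = 15000000 × 0.12 = 1800000 bits.
In packets of 4608 bits: 390.6 packets.

390.6 packets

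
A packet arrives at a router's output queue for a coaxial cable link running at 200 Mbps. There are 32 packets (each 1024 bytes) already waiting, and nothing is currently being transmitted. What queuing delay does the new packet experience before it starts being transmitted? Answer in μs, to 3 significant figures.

Each queued packet: L/R = 8192/200000000 = 40.96 μs.
32 queued → 1310.72 μs.
Queuing delay = 1310 μs.

1310 μs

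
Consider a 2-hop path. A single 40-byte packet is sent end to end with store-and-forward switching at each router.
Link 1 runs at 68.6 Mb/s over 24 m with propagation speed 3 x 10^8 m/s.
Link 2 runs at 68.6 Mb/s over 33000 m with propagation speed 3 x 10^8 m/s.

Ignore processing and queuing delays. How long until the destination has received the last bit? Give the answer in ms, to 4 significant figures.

L = 40 × 8 = 320 bits.
Transmission delay per hop = L/R = 320/68600000 = 0.00466472 ms; 2 hops → 0.00932945 ms.
Propagation delays (d/s per hop): 8e-05, 0.11 ms; sum = 0.11008 ms.
End-to-end = 0.1194 ms.

0.1194 ms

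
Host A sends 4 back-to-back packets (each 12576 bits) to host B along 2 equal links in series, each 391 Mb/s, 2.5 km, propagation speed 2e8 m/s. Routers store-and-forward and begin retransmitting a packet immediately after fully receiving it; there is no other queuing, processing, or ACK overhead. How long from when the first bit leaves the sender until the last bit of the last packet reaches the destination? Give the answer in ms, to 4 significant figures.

0.1858 ms

Per-hop transmission t_tx = L/R = 12576/391000000 = 0.0321637 ms.
Per-hop propagation t_prop = 2500/200000000 = 0.0125 ms.
Pipeline fill: first packet needs 2·t_tx to clear all hops; remaining 3 packets each add one t_tx.
Total = (2+4-1)·t_tx + 2·t_prop = 5·0.0321637 + 2·0.0125 = 0.1858 ms.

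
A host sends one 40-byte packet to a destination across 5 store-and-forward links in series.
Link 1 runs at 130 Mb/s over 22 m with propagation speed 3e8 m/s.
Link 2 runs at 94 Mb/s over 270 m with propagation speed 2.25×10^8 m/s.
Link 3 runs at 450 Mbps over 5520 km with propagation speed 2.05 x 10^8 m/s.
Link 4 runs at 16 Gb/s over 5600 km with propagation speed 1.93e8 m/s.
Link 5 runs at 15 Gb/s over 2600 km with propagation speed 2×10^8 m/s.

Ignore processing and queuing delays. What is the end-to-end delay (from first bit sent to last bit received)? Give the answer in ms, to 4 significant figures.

68.95 ms

L = 40 × 8 = 320 bits.
Transmission delays (L/R per hop): 0.00246154, 0.00340426, 0.000711111, 2e-05, 2.13333e-05 ms; sum = 0.00661824 ms.
Propagation delays (d/s per hop): 7.33333e-05, 0.0012, 26.9268, 29.0155, 13 ms; sum = 68.9436 ms.
End-to-end = 68.95 ms.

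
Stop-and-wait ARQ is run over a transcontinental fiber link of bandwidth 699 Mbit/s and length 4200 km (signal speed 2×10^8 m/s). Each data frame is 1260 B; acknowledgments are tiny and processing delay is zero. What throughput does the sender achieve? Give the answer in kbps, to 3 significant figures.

t_tx = L/R = 10080/699000000 = 1.44206e-05 s.
t_prop = 4200000/200000000 = 0.021 s; RTT = 0.042 s.
Cycle = t_tx + RTT = 0.0420144 s.
Throughput = L / cycle = 10080 / 0.0420144 = 240 kbps.

240 kbps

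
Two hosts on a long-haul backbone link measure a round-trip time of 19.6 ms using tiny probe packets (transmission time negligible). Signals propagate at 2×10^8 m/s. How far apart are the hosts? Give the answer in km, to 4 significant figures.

1960 km

One-way propagation = RTT/2 = 9.8 ms.
d = s × t = 200000000 × 0.0098 = 1960 km.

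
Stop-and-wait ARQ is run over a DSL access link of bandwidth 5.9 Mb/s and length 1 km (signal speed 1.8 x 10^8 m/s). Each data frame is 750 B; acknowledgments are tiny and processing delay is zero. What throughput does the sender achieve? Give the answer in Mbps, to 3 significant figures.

t_tx = L/R = 6000/5900000 = 0.00101695 s.
t_prop = 1000/180000000 = 5.55556e-06 s; RTT = 1.11111e-05 s.
Cycle = t_tx + RTT = 0.00102806 s.
Throughput = L / cycle = 6000 / 0.00102806 = 5.84 Mbps.

5.84 Mbps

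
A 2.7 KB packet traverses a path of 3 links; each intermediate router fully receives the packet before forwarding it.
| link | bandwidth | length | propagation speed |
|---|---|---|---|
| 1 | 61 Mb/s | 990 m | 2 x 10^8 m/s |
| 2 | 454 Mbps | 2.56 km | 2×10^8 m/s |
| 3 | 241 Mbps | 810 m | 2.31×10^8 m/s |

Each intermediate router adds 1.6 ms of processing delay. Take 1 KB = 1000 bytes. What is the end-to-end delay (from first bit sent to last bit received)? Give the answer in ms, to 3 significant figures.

3.71 ms

L = 21600 bits.
Transmission delays (L/R per hop): 0.354098, 0.0475771, 0.0896266 ms; sum = 0.491302 ms.
Propagation delays (d/s per hop): 0.00495, 0.0128, 0.00350649 ms; sum = 0.0212565 ms.
Processing at 2 router(s): 2 × 1.6 ms = 3.2 ms.
End-to-end = 3.71 ms.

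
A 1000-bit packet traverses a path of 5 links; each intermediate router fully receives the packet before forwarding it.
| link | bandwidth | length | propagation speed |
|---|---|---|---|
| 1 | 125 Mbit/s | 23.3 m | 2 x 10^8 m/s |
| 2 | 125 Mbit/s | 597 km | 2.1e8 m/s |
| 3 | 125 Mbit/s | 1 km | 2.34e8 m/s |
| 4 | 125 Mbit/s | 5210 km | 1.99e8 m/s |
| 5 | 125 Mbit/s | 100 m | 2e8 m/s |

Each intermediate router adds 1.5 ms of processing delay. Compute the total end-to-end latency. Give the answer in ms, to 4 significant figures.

35.07 ms

Transmission delay per hop = L/R = 1000/125000000 = 0.008 ms; 5 hops → 0.04 ms.
Propagation delays (d/s per hop): 0.0001165, 2.84286, 0.0042735, 26.1809, 0.0005 ms; sum = 29.0287 ms.
Processing at 4 router(s): 4 × 1.5 ms = 6 ms.
End-to-end = 35.07 ms.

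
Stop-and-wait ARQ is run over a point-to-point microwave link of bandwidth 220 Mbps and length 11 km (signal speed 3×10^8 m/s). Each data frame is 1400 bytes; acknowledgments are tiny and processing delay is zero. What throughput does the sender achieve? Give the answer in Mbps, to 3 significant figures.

t_tx = L/R = 11200/220000000 = 5.09091e-05 s.
t_prop = 11000/300000000 = 3.66667e-05 s; RTT = 7.33333e-05 s.
Cycle = t_tx + RTT = 0.000124242 s.
Throughput = L / cycle = 11200 / 0.000124242 = 90.1 Mbps.

90.1 Mbps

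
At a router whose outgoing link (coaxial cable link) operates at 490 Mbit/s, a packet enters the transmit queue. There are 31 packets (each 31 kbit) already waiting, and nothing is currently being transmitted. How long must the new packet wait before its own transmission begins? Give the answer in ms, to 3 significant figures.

Each queued packet: L/R = 31000/490000000 = 0.0632653 ms.
31 queued → 1.96122 ms.
Queuing delay = 1.96 ms.

1.96 ms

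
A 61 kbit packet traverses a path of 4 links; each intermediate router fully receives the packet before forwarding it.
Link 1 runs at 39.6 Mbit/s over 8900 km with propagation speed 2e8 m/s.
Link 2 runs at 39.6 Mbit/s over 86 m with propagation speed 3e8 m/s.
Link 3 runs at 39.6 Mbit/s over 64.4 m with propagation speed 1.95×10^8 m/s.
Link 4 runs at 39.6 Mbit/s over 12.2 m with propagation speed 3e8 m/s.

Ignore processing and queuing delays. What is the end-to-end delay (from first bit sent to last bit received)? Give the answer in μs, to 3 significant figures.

50700 μs

L = 61000 bits.
Transmission delay per hop = L/R = 61000/39600000 = 1540.4 μs; 4 hops → 6161.62 μs.
Propagation delays (d/s per hop): 44500, 0.286667, 0.330256, 0.0406667 μs; sum = 44500.7 μs.
End-to-end = 50700 μs.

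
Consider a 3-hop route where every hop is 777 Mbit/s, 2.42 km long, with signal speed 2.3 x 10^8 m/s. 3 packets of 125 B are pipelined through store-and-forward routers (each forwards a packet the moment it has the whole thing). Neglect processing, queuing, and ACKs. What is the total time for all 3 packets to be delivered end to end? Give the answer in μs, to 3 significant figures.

38.0 μs

Per-hop transmission t_tx = L/R = 1000/777000000 = 1.287 μs.
Per-hop propagation t_prop = 2420/2.3e+08 = 10.5217 μs.
Pipeline fill: first packet needs 3·t_tx to clear all hops; remaining 2 packets each add one t_tx.
Total = (3+3-1)·t_tx + 3·t_prop = 5·1.287 + 3·10.5217 = 38.0 μs.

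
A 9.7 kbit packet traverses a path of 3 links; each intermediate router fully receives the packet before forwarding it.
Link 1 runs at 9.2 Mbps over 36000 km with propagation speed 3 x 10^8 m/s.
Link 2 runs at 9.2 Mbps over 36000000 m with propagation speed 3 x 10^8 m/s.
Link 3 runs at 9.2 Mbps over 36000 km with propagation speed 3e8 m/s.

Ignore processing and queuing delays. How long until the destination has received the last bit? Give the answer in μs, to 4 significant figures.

L = 9700 bits.
Transmission delay per hop = L/R = 9700/9200000 = 1054.35 μs; 3 hops → 3163.04 μs.
Propagation delays (d/s per hop): 120000, 120000, 120000 μs; sum = 360000 μs.
End-to-end = 363200 μs.

363200 μs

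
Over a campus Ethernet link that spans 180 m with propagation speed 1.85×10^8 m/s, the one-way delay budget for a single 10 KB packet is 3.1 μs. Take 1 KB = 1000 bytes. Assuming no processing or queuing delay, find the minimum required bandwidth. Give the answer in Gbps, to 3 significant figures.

37.6 Gbps

L = 80000 bits.
Propagation delay = 180 / 185000000 = 0.972973 μs.
Transmission budget = 3.1 − 0.972973 = 2.12703 μs.
R ≥ L / t_tx = 80000 bits / 2.12703e-06 s = 37.6 Gbps.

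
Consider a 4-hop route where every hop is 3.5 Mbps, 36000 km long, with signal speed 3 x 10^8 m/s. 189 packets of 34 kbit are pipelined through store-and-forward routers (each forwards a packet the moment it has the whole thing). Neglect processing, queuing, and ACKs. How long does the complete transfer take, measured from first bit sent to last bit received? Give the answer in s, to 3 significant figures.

Per-hop transmission t_tx = L/R = 34000/3500000 = 0.00971429 s.
Per-hop propagation t_prop = 36000000/300000000 = 0.12 s.
Pipeline fill: first packet needs 4·t_tx to clear all hops; remaining 188 packets each add one t_tx.
Total = (4+189-1)·t_tx + 4·t_prop = 192·0.00971429 + 4·0.12 = 2.35 s.

2.35 s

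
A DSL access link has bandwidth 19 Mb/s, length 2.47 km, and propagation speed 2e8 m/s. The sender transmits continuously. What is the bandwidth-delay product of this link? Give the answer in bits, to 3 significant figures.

Propagation delay = 2470 / 200000000 = 1.235e-05 s.
BDP = R × t_prop = 19000000 × 1.235e-05 = 234.65 bits.

235 bits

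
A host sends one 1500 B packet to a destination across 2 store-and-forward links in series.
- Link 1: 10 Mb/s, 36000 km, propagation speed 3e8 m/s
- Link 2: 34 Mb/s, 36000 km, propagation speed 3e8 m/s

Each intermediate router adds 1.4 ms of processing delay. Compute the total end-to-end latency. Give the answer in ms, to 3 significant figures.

L = 1500 × 8 = 12000 bits.
Transmission delays (L/R per hop): 1.2, 0.352941 ms; sum = 1.55294 ms.
Propagation delays (d/s per hop): 120, 120 ms; sum = 240 ms.
Processing at 1 router(s): 1 × 1.4 ms = 1.4 ms.
End-to-end = 243 ms.

243 ms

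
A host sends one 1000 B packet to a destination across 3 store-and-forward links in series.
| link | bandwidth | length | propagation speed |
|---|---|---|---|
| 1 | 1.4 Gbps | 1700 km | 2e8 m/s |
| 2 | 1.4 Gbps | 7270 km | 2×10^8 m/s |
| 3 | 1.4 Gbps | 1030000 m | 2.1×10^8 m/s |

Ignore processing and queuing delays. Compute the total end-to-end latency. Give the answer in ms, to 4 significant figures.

49.77 ms

L = 1000 × 8 = 8000 bits.
Transmission delay per hop = L/R = 8000/1400000000 = 0.00571429 ms; 3 hops → 0.0171429 ms.
Propagation delays (d/s per hop): 8.5, 36.35, 4.90476 ms; sum = 49.7548 ms.
End-to-end = 49.77 ms.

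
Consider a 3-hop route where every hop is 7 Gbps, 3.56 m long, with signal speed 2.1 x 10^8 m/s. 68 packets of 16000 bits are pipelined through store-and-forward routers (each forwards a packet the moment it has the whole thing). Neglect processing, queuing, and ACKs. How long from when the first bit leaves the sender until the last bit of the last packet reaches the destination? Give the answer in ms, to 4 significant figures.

0.1601 ms

Per-hop transmission t_tx = L/R = 16000/7000000000 = 0.00228571 ms.
Per-hop propagation t_prop = 3.56/210000000 = 1.69524e-05 ms.
Pipeline fill: first packet needs 3·t_tx to clear all hops; remaining 67 packets each add one t_tx.
Total = (3+68-1)·t_tx + 3·t_prop = 70·0.00228571 + 3·1.69524e-05 = 0.1601 ms.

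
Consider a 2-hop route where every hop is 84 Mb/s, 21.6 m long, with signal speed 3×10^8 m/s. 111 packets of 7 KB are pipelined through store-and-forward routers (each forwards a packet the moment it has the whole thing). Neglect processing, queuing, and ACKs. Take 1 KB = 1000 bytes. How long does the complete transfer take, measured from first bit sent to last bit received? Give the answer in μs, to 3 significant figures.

74700 μs

Per-hop transmission t_tx = L/R = 56000/84000000 = 666.667 μs.
Per-hop propagation t_prop = 21.6/300000000 = 0.072 μs.
Pipeline fill: first packet needs 2·t_tx to clear all hops; remaining 110 packets each add one t_tx.
Total = (2+111-1)·t_tx + 2·t_prop = 112·666.667 + 2·0.072 = 74700 μs.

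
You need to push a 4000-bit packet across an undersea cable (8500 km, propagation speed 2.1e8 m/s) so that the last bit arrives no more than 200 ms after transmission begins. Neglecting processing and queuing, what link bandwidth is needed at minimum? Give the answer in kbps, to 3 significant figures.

Propagation delay = 8500000 / 210000000 = 40.4762 ms.
Transmission budget = 200 − 40.4762 = 159.524 ms.
R ≥ L / t_tx = 4000 bits / 0.159524 s = 25.1 kbps.

25.1 kbps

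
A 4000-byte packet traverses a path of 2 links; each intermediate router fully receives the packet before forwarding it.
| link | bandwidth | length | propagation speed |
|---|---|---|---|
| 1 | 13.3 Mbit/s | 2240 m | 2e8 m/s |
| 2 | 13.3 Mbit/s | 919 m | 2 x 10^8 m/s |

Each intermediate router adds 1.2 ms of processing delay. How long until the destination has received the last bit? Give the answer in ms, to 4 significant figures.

6.028 ms

L = 4000 × 8 = 32000 bits.
Transmission delay per hop = L/R = 32000/13300000 = 2.40602 ms; 2 hops → 4.81203 ms.
Propagation delays (d/s per hop): 0.0112, 0.004595 ms; sum = 0.015795 ms.
Processing at 1 router(s): 1 × 1.2 ms = 1.2 ms.
End-to-end = 6.028 ms.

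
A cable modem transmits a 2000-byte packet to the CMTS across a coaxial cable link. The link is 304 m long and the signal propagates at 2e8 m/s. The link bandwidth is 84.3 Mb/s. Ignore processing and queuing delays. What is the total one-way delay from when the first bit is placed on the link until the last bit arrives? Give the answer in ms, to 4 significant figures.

0.1913 ms

L = 2000 × 8 = 16000 bits.
Transmission delay = L/R = 16000 / 84300000 = 0.189798 ms.
Propagation delay = d/s = 304 m / 200000000 m/s = 0.00152 ms.
Total = 0.1913 ms.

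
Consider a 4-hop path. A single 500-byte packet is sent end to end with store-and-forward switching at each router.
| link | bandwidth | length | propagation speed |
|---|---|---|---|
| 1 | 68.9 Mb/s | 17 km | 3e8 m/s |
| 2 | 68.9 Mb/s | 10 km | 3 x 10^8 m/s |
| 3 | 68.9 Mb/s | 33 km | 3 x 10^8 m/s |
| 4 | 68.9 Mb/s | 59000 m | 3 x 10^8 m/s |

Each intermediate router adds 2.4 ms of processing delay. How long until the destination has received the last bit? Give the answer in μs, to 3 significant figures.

7830 μs

L = 500 × 8 = 4000 bits.
Transmission delay per hop = L/R = 4000/68900000 = 58.0552 μs; 4 hops → 232.221 μs.
Propagation delays (d/s per hop): 56.6667, 33.3333, 110, 196.667 μs; sum = 396.667 μs.
Processing at 3 router(s): 3 × 2.4 ms = 7200 μs.
End-to-end = 7830 μs.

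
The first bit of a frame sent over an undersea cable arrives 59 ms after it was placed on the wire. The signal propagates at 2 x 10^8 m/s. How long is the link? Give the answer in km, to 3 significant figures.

11800 km

d = s × t_prop = 200000000 × 0.059 = 11800 km.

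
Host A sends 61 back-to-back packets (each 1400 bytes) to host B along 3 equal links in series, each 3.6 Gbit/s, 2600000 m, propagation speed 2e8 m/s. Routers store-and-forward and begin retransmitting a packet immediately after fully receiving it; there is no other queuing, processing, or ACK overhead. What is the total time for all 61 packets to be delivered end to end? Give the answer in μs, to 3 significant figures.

39200 μs

Per-hop transmission t_tx = L/R = 11200/3600000000 = 3.11111 μs.
Per-hop propagation t_prop = 2600000/200000000 = 13000 μs.
Pipeline fill: first packet needs 3·t_tx to clear all hops; remaining 60 packets each add one t_tx.
Total = (3+61-1)·t_tx + 3·t_prop = 63·3.11111 + 3·13000 = 39200 μs.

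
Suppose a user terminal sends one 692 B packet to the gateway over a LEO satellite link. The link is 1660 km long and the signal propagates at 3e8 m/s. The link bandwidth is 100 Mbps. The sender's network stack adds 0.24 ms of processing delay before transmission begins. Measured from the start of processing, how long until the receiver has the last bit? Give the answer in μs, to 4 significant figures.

5829 μs

L = 692 × 8 = 5536 bits.
Transmission delay = L/R = 5536 / 100000000 = 55.36 μs.
Propagation delay = d/s = 1660000 m / 300000000 m/s = 5533.33 μs.
Plus processing delay 0.24 ms = 240 μs.
Total = 5829 μs.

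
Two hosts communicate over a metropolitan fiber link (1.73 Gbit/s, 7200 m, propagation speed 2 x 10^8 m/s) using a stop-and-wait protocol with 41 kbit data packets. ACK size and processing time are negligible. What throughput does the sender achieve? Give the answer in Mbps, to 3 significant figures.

428 Mbps

t_tx = L/R = 41000/1730000000 = 2.36994e-05 s.
t_prop = 7200/200000000 = 3.6e-05 s; RTT = 7.2e-05 s.
Cycle = t_tx + RTT = 9.56994e-05 s.
Throughput = L / cycle = 41000 / 9.56994e-05 = 428 Mbps.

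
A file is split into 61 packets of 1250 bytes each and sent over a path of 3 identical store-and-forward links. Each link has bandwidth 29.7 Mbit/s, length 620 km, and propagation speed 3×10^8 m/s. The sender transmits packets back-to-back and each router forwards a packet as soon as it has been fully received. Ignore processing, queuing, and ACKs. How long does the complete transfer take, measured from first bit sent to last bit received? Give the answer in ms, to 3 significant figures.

Per-hop transmission t_tx = L/R = 10000/29700000 = 0.3367 ms.
Per-hop propagation t_prop = 620000/300000000 = 2.06667 ms.
Pipeline fill: first packet needs 3·t_tx to clear all hops; remaining 60 packets each add one t_tx.
Total = (3+61-1)·t_tx + 3·t_prop = 63·0.3367 + 3·2.06667 = 27.4 ms.

27.4 ms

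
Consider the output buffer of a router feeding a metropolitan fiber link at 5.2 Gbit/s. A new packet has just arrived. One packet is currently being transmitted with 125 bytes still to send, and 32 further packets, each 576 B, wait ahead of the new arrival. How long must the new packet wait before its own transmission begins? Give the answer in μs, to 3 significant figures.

28.5 μs

Each queued packet: L/R = 4608/5200000000 = 0.886154 μs.
32 queued → 28.3569 μs.
Plus remaining 1000 bits of current packet: 0.192308 μs.
Queuing delay = 28.5 μs.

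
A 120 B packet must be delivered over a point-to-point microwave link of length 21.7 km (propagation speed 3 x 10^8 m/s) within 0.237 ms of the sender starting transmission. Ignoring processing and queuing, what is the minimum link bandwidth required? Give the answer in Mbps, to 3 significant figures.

5.83 Mbps

L = 960 bits.
Propagation delay = 21700 / 300000000 = 0.0723333 ms.
Transmission budget = 0.237 − 0.0723333 = 0.164667 ms.
R ≥ L / t_tx = 960 bits / 0.000164667 s = 5.83 Mbps.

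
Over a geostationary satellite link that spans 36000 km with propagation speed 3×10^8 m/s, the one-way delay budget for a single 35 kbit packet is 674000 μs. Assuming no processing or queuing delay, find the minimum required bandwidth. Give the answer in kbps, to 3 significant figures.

63.2 kbps

Propagation delay = 36000000 / 300000000 = 120000 μs.
Transmission budget = 674000 − 120000 = 554000 μs.
R ≥ L / t_tx = 35000 bits / 0.554 s = 63.2 kbps.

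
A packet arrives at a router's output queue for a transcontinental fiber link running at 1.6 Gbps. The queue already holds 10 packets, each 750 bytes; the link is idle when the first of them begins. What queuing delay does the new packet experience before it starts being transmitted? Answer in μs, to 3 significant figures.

37.5 μs

Each queued packet: L/R = 6000/1600000000 = 3.75 μs.
10 queued → 37.5 μs.
Queuing delay = 37.5 μs.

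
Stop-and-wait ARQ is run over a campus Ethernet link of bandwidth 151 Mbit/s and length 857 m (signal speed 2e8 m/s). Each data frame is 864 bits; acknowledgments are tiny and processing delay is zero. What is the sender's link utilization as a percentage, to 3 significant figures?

t_tx = L/R = 864/151000000 = 5.72185e-06 s.
t_prop = 857/200000000 = 4.285e-06 s; RTT = 8.57e-06 s.
Cycle = t_tx + RTT = 1.42919e-05 s.
Utilization = t_tx / cycle = 5.72185e-06/1.42919e-05 = 40.0 %.

40.0 %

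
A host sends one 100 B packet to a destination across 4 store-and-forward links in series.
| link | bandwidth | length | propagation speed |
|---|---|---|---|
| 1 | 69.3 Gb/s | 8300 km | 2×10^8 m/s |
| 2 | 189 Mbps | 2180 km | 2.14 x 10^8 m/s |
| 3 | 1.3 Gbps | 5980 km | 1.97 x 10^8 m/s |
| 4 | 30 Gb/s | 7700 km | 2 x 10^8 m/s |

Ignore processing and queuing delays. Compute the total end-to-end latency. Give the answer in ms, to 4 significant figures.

L = 100 × 8 = 800 bits.
Transmission delays (L/R per hop): 1.1544e-05, 0.0042328, 0.000615385, 2.66667e-05 ms; sum = 0.0048864 ms.
Propagation delays (d/s per hop): 41.5, 10.1869, 30.3553, 38.5 ms; sum = 120.542 ms.
End-to-end = 120.5 ms.

120.5 ms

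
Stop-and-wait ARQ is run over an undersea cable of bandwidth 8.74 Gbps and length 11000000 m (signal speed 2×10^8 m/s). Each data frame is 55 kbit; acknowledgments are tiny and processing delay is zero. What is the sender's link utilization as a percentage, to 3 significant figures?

t_tx = L/R = 55000/8740000000 = 6.29291e-06 s.
t_prop = 11000000/200000000 = 0.055 s; RTT = 0.11 s.
Cycle = t_tx + RTT = 0.110006 s.
Utilization = t_tx / cycle = 6.29291e-06/0.110006 = 0.00572 %.

0.00572 %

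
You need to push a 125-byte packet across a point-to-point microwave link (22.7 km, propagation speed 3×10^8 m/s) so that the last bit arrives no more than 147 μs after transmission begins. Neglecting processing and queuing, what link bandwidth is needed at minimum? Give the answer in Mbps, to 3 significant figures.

14.0 Mbps

L = 1000 bits.
Propagation delay = 22700 / 300000000 = 75.6667 μs.
Transmission budget = 147 − 75.6667 = 71.3333 μs.
R ≥ L / t_tx = 1000 bits / 7.13333e-05 s = 14.0 Mbps.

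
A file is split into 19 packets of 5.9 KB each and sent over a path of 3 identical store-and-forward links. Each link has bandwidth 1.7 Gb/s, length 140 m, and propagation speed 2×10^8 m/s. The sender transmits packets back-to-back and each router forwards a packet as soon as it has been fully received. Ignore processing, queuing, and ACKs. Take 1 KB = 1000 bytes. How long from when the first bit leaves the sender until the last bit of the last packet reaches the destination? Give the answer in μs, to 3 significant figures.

Per-hop transmission t_tx = L/R = 47200/1700000000 = 27.7647 μs.
Per-hop propagation t_prop = 140/200000000 = 0.7 μs.
Pipeline fill: first packet needs 3·t_tx to clear all hops; remaining 18 packets each add one t_tx.
Total = (3+19-1)·t_tx + 3·t_prop = 21·27.7647 + 3·0.7 = 585 μs.

585 μs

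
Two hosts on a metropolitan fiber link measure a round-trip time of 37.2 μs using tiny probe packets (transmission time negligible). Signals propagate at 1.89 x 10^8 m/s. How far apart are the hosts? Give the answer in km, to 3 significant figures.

3.52 km

One-way propagation = RTT/2 = 18.6 μs.
d = s × t = 189000000 × 1.86e-05 = 3.52 km.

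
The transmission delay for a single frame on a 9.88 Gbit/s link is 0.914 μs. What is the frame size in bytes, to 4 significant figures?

1129 bytes

L = R × t_tx = 9880000000 b/s × 9.14e-07 s = 9030.32 bits.
In bytes: 9030.32 / 8 = 1129 bytes.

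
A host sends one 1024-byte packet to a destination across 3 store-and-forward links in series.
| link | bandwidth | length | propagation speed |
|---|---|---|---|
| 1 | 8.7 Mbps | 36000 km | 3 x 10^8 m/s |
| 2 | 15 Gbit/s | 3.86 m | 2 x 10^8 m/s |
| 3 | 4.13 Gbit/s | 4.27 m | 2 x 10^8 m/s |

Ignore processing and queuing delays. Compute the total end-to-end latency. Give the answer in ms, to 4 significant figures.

120.9 ms

L = 1024 × 8 = 8192 bits.
Transmission delays (L/R per hop): 0.941609, 0.000546133, 0.00198354 ms; sum = 0.944139 ms.
Propagation delays (d/s per hop): 120, 1.93e-05, 2.135e-05 ms; sum = 120 ms.
End-to-end = 120.9 ms.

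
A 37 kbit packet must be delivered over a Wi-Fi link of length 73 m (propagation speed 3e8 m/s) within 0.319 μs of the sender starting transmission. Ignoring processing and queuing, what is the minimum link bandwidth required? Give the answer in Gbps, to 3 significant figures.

489 Gbps

Propagation delay = 73 / 300000000 = 0.243333 μs.
Transmission budget = 0.319 − 0.243333 = 0.0756667 μs.
R ≥ L / t_tx = 37000 bits / 7.56667e-08 s = 489 Gbps.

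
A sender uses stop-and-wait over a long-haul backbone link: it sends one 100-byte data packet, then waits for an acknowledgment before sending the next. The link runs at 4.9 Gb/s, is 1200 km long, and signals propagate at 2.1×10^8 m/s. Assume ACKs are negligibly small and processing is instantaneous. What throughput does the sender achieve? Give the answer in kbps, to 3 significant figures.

t_tx = L/R = 800/4900000000 = 1.63265e-07 s.
t_prop = 1200000/210000000 = 0.00571429 s; RTT = 0.0114286 s.
Cycle = t_tx + RTT = 0.0114287 s.
Throughput = L / cycle = 800 / 0.0114287 = 70.0 kbps.

70.0 kbps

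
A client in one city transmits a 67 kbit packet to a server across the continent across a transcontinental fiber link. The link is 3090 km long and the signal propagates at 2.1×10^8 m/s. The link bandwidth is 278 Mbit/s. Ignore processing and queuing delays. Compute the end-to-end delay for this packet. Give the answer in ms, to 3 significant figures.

15.0 ms

L = 67000 bits.
Transmission delay = L/R = 67000 / 278000000 = 0.241007 ms.
Propagation delay = d/s = 3090000 m / 210000000 m/s = 14.7143 ms.
Total = 15.0 ms.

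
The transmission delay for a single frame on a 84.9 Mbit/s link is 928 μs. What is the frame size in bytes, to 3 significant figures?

9850 bytes

L = R × t_tx = 84900000 b/s × 0.000928 s = 78787.2 bits.
In bytes: 78787.2 / 8 = 9850 bytes.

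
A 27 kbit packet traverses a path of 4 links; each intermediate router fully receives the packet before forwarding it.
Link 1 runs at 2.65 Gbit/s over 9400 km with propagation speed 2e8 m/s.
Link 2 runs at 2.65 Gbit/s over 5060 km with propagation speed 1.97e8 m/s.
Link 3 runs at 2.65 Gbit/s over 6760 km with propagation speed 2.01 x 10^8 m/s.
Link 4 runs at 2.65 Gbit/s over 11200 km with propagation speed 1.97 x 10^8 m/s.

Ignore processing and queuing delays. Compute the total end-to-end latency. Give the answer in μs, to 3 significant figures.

163000 μs

L = 27000 bits.
Transmission delay per hop = L/R = 27000/2650000000 = 10.1887 μs; 4 hops → 40.7547 μs.
Propagation delays (d/s per hop): 47000, 25685.3, 33631.8, 56852.8 μs; sum = 163170 μs.
End-to-end = 163000 μs.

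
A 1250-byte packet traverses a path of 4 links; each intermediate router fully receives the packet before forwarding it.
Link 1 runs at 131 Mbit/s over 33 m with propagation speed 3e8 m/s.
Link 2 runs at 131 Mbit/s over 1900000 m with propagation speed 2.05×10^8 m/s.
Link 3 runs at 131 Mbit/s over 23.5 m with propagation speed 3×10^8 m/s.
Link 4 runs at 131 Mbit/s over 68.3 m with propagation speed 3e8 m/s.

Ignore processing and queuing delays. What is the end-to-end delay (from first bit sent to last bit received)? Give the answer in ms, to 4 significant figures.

L = 1250 × 8 = 10000 bits.
Transmission delay per hop = L/R = 10000/131000000 = 0.0763359 ms; 4 hops → 0.305344 ms.
Propagation delays (d/s per hop): 0.00011, 9.26829, 7.83333e-05, 0.000227667 ms; sum = 9.26871 ms.
End-to-end = 9.574 ms.

9.574 ms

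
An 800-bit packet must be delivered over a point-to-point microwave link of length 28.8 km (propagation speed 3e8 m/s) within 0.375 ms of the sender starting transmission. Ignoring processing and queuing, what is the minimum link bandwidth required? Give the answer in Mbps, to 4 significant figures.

2.867 Mbps

Propagation delay = 28800 / 300000000 = 0.096 ms.
Transmission budget = 0.375 − 0.096 = 0.279 ms.
R ≥ L / t_tx = 800 bits / 0.000279 s = 2.867 Mbps.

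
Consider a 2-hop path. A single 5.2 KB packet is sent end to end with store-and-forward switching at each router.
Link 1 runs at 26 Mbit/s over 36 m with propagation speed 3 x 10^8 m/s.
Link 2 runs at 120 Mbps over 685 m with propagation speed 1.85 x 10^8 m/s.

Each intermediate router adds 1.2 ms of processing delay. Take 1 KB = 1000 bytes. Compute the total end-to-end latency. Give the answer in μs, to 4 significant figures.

L = 41600 bits.
Transmission delays (L/R per hop): 1600, 346.667 μs; sum = 1946.67 μs.
Propagation delays (d/s per hop): 0.12, 3.7027 μs; sum = 3.8227 μs.
Processing at 1 router(s): 1 × 1.2 ms = 1200 μs.
End-to-end = 3150 μs.

3150 μs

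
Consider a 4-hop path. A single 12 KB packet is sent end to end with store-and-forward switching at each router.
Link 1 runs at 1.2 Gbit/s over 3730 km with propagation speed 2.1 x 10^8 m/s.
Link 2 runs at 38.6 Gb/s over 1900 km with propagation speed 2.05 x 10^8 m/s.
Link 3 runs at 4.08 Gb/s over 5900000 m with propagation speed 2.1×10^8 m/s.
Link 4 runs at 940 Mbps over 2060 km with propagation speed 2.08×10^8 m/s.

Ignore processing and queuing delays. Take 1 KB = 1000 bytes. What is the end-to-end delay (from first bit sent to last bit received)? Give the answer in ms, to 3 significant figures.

65.2 ms

L = 96000 bits.
Transmission delays (L/R per hop): 0.08, 0.00248705, 0.0235294, 0.102128 ms; sum = 0.208144 ms.
Propagation delays (d/s per hop): 17.7619, 9.26829, 28.0952, 9.90385 ms; sum = 65.0293 ms.
End-to-end = 65.2 ms.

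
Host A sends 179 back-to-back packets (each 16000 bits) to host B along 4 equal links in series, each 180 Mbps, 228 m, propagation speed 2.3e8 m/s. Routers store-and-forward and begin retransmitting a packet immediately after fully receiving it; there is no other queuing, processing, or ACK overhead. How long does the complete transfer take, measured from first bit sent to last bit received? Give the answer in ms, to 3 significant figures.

16.2 ms

Per-hop transmission t_tx = L/R = 16000/180000000 = 0.0888889 ms.
Per-hop propagation t_prop = 228/2.3e+08 = 0.000991304 ms.
Pipeline fill: first packet needs 4·t_tx to clear all hops; remaining 178 packets each add one t_tx.
Total = (4+179-1)·t_tx + 4·t_prop = 182·0.0888889 + 4·0.000991304 = 16.2 ms.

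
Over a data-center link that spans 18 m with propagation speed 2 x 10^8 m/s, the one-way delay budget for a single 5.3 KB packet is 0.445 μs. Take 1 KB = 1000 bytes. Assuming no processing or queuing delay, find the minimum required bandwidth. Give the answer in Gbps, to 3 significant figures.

119 Gbps

L = 42400 bits.
Propagation delay = 18 / 200000000 = 0.09 μs.
Transmission budget = 0.445 − 0.09 = 0.355 μs.
R ≥ L / t_tx = 42400 bits / 3.55e-07 s = 119 Gbps.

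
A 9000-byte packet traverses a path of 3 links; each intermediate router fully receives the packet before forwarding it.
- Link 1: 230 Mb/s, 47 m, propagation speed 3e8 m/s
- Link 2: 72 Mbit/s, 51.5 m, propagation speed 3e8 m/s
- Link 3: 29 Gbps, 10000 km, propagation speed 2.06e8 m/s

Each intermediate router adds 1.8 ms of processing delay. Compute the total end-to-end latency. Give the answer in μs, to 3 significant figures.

53500 μs

L = 9000 × 8 = 72000 bits.
Transmission delays (L/R per hop): 313.043, 1000, 2.48276 μs; sum = 1315.53 μs.
Propagation delays (d/s per hop): 0.156667, 0.171667, 48543.7 μs; sum = 48544 μs.
Processing at 2 router(s): 2 × 1.8 ms = 3600 μs.
End-to-end = 53500 μs.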